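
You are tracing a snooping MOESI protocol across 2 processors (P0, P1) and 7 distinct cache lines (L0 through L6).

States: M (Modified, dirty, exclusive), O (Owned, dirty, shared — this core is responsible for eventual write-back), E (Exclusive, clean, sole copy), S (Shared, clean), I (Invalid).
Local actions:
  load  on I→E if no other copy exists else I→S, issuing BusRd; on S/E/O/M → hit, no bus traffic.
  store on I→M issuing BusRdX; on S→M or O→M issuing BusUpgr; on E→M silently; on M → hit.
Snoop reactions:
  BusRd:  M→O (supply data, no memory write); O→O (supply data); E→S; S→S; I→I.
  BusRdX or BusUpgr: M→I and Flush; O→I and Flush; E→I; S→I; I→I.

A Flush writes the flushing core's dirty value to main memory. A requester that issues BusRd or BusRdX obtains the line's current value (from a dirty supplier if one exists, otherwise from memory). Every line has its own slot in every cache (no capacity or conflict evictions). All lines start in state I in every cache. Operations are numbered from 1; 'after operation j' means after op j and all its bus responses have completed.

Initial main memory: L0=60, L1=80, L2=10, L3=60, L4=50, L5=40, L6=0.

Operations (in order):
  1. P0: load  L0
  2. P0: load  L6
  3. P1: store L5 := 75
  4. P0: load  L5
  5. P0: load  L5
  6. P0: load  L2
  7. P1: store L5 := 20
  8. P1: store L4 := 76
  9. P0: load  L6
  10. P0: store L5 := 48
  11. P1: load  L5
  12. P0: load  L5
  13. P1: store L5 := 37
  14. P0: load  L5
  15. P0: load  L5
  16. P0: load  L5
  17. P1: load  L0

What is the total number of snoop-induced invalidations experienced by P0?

  op1 P0: load  L0 → E/I on L0; bus BusRd; mem=60
  op2 P0: load  L6 → E/I on L6; bus BusRd; mem=0
  op3 P1: store L5 := 75 → I/M on L5; bus BusRdX; mem=40
  op4 P0: load  L5 → S/O on L5; bus BusRd; mem=40
  op5 P0: load  L5 → S/O on L5; bus (none); mem=40
  op6 P0: load  L2 → E/I on L2; bus BusRd; mem=10
  op7 P1: store L5 := 20 → I/M on L5; bus BusUpgr; mem=40
  op8 P1: store L4 := 76 → I/M on L4; bus BusRdX; mem=50
  op9 P0: load  L6 → E/I on L6; bus (none); mem=0
  op10 P0: store L5 := 48 → M/I on L5; bus BusRdX Flush; mem=20
  op11 P1: load  L5 → O/S on L5; bus BusRd; mem=20
  op12 P0: load  L5 → O/S on L5; bus (none); mem=20
  op13 P1: store L5 := 37 → I/M on L5; bus BusUpgr Flush; mem=48
  op14 P0: load  L5 → S/O on L5; bus BusRd; mem=48
  op15 P0: load  L5 → S/O on L5; bus (none); mem=48
  op16 P0: load  L5 → S/O on L5; bus (none); mem=48
  op17 P1: load  L0 → S/S on L0; bus BusRd; mem=60

invalidations = 2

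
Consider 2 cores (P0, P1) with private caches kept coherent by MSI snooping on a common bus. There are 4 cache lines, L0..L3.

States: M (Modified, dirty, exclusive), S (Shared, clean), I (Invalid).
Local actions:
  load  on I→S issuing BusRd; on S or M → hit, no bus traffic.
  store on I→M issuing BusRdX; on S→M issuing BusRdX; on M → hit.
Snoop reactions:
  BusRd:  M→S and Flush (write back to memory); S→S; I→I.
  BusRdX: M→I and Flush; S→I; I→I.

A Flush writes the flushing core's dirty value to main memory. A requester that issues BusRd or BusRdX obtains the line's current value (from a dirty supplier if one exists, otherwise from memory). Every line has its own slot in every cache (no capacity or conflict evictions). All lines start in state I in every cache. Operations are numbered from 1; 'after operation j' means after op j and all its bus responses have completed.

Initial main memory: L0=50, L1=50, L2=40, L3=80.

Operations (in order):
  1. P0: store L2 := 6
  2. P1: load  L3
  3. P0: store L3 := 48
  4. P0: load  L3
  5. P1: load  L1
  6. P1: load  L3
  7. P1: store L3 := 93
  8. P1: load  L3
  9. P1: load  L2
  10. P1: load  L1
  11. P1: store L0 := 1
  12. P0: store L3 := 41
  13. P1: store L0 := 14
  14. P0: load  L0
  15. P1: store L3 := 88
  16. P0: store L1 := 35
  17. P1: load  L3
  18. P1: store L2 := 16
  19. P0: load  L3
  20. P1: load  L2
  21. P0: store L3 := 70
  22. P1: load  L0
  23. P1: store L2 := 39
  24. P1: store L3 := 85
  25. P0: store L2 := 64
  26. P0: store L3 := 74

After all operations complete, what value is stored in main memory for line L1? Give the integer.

step 1: P0: store L2 := 6  ⟶  MI  (L2)  txn=BusRdX  M[L2]=40
step 2: P1: load  L3  ⟶  IS  (L3)  txn=BusRd  M[L3]=80
step 3: P0: store L3 := 48  ⟶  MI  (L3)  txn=BusRdX  M[L3]=80
step 4: P0: load  L3  ⟶  MI  (L3)  txn=∅  M[L3]=80
step 5: P1: load  L1  ⟶  IS  (L1)  txn=BusRd  M[L1]=50
step 6: P1: load  L3  ⟶  SS  (L3)  txn=BusRd+Flush  M[L3]=48
step 7: P1: store L3 := 93  ⟶  IM  (L3)  txn=BusRdX  M[L3]=48
step 8: P1: load  L3  ⟶  IM  (L3)  txn=∅  M[L3]=48
step 9: P1: load  L2  ⟶  SS  (L2)  txn=BusRd+Flush  M[L2]=6
step 10: P1: load  L1  ⟶  IS  (L1)  txn=∅  M[L1]=50
step 11: P1: store L0 := 1  ⟶  IM  (L0)  txn=BusRdX  M[L0]=50
step 12: P0: store L3 := 41  ⟶  MI  (L3)  txn=BusRdX+Flush  M[L3]=93
step 13: P1: store L0 := 14  ⟶  IM  (L0)  txn=∅  M[L0]=50
step 14: P0: load  L0  ⟶  SS  (L0)  txn=BusRd+Flush  M[L0]=14
step 15: P1: store L3 := 88  ⟶  IM  (L3)  txn=BusRdX+Flush  M[L3]=41
step 16: P0: store L1 := 35  ⟶  MI  (L1)  txn=BusRdX  M[L1]=50
step 17: P1: load  L3  ⟶  IM  (L3)  txn=∅  M[L3]=41
step 18: P1: store L2 := 16  ⟶  IM  (L2)  txn=BusRdX  M[L2]=6
step 19: P0: load  L3  ⟶  SS  (L3)  txn=BusRd+Flush  M[L3]=88
step 20: P1: load  L2  ⟶  IM  (L2)  txn=∅  M[L2]=6
step 21: P0: store L3 := 70  ⟶  MI  (L3)  txn=BusRdX  M[L3]=88
step 22: P1: load  L0  ⟶  SS  (L0)  txn=∅  M[L0]=14
step 23: P1: store L2 := 39  ⟶  IM  (L2)  txn=∅  M[L2]=6
step 24: P1: store L3 := 85  ⟶  IM  (L3)  txn=BusRdX+Flush  M[L3]=70
step 25: P0: store L2 := 64  ⟶  MI  (L2)  txn=BusRdX+Flush  M[L2]=39
step 26: P0: store L3 := 74  ⟶  MI  (L3)  txn=BusRdX+Flush  M[L3]=85

memory[L1] = 50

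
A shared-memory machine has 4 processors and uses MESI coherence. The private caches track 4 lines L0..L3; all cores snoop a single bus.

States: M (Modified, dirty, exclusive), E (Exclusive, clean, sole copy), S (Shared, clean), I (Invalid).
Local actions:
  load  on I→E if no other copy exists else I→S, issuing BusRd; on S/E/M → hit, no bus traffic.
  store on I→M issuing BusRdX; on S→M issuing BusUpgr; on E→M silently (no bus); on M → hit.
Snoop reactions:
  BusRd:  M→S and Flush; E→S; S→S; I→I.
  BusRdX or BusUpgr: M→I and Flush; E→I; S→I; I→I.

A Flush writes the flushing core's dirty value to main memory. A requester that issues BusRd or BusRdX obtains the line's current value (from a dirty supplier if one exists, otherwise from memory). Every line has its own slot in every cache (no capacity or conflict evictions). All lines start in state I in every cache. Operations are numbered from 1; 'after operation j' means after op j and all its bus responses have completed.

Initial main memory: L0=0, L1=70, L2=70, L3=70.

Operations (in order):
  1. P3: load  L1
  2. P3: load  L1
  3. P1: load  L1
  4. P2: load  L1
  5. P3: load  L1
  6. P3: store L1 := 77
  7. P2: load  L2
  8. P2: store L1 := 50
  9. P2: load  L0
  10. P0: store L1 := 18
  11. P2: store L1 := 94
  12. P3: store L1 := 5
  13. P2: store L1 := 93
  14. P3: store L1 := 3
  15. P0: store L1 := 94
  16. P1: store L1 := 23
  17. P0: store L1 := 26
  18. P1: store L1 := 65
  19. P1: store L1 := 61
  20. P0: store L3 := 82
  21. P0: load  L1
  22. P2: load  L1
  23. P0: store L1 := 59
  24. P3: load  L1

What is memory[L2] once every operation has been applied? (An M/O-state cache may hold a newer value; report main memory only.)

step 1: P3: load  L1  ⟶  IIIE  (L1)  txn=BusRd  M[L1]=70
step 2: P3: load  L1  ⟶  IIIE  (L1)  txn=∅  M[L1]=70
step 3: P1: load  L1  ⟶  ISIS  (L1)  txn=BusRd  M[L1]=70
step 4: P2: load  L1  ⟶  ISSS  (L1)  txn=BusRd  M[L1]=70
step 5: P3: load  L1  ⟶  ISSS  (L1)  txn=∅  M[L1]=70
step 6: P3: store L1 := 77  ⟶  IIIM  (L1)  txn=BusUpgr  M[L1]=70
step 7: P2: load  L2  ⟶  IIEI  (L2)  txn=BusRd  M[L2]=70
step 8: P2: store L1 := 50  ⟶  IIMI  (L1)  txn=BusRdX+Flush  M[L1]=77
step 9: P2: load  L0  ⟶  IIEI  (L0)  txn=BusRd  M[L0]=0
step 10: P0: store L1 := 18  ⟶  MIII  (L1)  txn=BusRdX+Flush  M[L1]=50
step 11: P2: store L1 := 94  ⟶  IIMI  (L1)  txn=BusRdX+Flush  M[L1]=18
step 12: P3: store L1 := 5  ⟶  IIIM  (L1)  txn=BusRdX+Flush  M[L1]=94
step 13: P2: store L1 := 93  ⟶  IIMI  (L1)  txn=BusRdX+Flush  M[L1]=5
step 14: P3: store L1 := 3  ⟶  IIIM  (L1)  txn=BusRdX+Flush  M[L1]=93
step 15: P0: store L1 := 94  ⟶  MIII  (L1)  txn=BusRdX+Flush  M[L1]=3
step 16: P1: store L1 := 23  ⟶  IMII  (L1)  txn=BusRdX+Flush  M[L1]=94
step 17: P0: store L1 := 26  ⟶  MIII  (L1)  txn=BusRdX+Flush  M[L1]=23
step 18: P1: store L1 := 65  ⟶  IMII  (L1)  txn=BusRdX+Flush  M[L1]=26
step 19: P1: store L1 := 61  ⟶  IMII  (L1)  txn=∅  M[L1]=26
step 20: P0: store L3 := 82  ⟶  MIII  (L3)  txn=BusRdX  M[L3]=70
step 21: P0: load  L1  ⟶  SSII  (L1)  txn=BusRd+Flush  M[L1]=61
step 22: P2: load  L1  ⟶  SSSI  (L1)  txn=BusRd  M[L1]=61
step 23: P0: store L1 := 59  ⟶  MIII  (L1)  txn=BusUpgr  M[L1]=61
step 24: P3: load  L1  ⟶  SIIS  (L1)  txn=BusRd+Flush  M[L1]=59

memory[L2] = 70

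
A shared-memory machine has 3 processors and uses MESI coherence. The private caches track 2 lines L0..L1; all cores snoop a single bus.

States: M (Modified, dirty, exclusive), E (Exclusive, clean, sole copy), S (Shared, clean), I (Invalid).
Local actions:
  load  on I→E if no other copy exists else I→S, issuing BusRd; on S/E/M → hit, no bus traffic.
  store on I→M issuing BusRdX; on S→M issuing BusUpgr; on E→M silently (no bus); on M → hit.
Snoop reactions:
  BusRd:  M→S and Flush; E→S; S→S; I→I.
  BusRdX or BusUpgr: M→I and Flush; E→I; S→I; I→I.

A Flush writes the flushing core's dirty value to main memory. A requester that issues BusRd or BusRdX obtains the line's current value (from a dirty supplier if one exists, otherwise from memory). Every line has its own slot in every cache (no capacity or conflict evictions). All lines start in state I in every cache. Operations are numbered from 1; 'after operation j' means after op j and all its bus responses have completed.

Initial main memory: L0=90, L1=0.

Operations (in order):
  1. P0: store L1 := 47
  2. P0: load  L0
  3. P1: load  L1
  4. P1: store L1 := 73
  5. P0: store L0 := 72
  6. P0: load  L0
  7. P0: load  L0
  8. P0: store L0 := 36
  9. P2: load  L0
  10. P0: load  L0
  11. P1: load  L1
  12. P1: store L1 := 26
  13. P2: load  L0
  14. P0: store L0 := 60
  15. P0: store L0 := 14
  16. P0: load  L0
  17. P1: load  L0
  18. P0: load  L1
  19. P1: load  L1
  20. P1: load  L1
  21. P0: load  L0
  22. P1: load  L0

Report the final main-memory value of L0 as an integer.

[1] P0: store L1 := 47 | P0:M(47), P1:I, P2:I | bus: BusRdX
[2] P0: load  L0 | P0:E(90), P1:I, P2:I | bus: BusRd
[3] P1: load  L1 | P0:S(47), P1:S(47), P2:I | bus: BusRd,Flush
[4] P1: store L1 := 73 | P0:I, P1:M(73), P2:I | bus: BusUpgr
[5] P0: store L0 := 72 | P0:M(72), P1:I, P2:I | bus: none
[6] P0: load  L0 | P0:M(72), P1:I, P2:I | bus: none
[7] P0: load  L0 | P0:M(72), P1:I, P2:I | bus: none
[8] P0: store L0 := 36 | P0:M(36), P1:I, P2:I | bus: none
[9] P2: load  L0 | P0:S(36), P1:I, P2:S(36) | bus: BusRd,Flush
[10] P0: load  L0 | P0:S(36), P1:I, P2:S(36) | bus: none
[11] P1: load  L1 | P0:I, P1:M(73), P2:I | bus: none
[12] P1: store L1 := 26 | P0:I, P1:M(26), P2:I | bus: none
[13] P2: load  L0 | P0:S(36), P1:I, P2:S(36) | bus: none
[14] P0: store L0 := 60 | P0:M(60), P1:I, P2:I | bus: BusUpgr
[15] P0: store L0 := 14 | P0:M(14), P1:I, P2:I | bus: none
[16] P0: load  L0 | P0:M(14), P1:I, P2:I | bus: none
[17] P1: load  L0 | P0:S(14), P1:S(14), P2:I | bus: BusRd,Flush
[18] P0: load  L1 | P0:S(26), P1:S(26), P2:I | bus: BusRd,Flush
[19] P1: load  L1 | P0:S(26), P1:S(26), P2:I | bus: none
[20] P1: load  L1 | P0:S(26), P1:S(26), P2:I | bus: none
[21] P0: load  L0 | P0:S(14), P1:S(14), P2:I | bus: none
[22] P1: load  L0 | P0:S(14), P1:S(14), P2:I | bus: none

memory[L0] = 14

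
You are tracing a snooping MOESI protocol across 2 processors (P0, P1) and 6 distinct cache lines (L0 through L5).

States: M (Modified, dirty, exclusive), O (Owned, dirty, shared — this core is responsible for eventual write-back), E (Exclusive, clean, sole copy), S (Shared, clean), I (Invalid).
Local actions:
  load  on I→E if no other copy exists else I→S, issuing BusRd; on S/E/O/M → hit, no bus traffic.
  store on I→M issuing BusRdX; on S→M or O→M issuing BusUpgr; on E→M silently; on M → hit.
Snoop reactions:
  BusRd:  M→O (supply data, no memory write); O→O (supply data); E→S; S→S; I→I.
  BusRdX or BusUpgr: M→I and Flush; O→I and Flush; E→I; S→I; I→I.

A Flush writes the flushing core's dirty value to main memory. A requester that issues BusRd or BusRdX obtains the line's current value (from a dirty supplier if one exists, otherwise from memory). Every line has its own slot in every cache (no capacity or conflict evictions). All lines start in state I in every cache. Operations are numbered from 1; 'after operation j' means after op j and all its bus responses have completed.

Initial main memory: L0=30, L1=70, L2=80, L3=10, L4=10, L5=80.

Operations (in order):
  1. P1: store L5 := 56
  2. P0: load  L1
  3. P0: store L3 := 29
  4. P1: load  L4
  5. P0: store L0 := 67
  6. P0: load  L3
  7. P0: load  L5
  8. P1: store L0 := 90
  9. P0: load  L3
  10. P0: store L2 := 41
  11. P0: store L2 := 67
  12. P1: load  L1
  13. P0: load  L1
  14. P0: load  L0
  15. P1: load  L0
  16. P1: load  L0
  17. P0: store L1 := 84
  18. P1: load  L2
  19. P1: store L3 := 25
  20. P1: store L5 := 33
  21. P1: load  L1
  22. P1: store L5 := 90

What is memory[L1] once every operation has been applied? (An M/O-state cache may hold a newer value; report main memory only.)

  op1 P1: store L5 := 56 → I/M on L5; bus BusRdX; mem=80
  op2 P0: load  L1 → E/I on L1; bus BusRd; mem=70
  op3 P0: store L3 := 29 → M/I on L3; bus BusRdX; mem=10
  op4 P1: load  L4 → I/E on L4; bus BusRd; mem=10
  op5 P0: store L0 := 67 → M/I on L0; bus BusRdX; mem=30
  op6 P0: load  L3 → M/I on L3; bus (none); mem=10
  op7 P0: load  L5 → S/O on L5; bus BusRd; mem=80
  op8 P1: store L0 := 90 → I/M on L0; bus BusRdX Flush; mem=67
  op9 P0: load  L3 → M/I on L3; bus (none); mem=10
  op10 P0: store L2 := 41 → M/I on L2; bus BusRdX; mem=80
  op11 P0: store L2 := 67 → M/I on L2; bus (none); mem=80
  op12 P1: load  L1 → S/S on L1; bus BusRd; mem=70
  op13 P0: load  L1 → S/S on L1; bus (none); mem=70
  op14 P0: load  L0 → S/O on L0; bus BusRd; mem=67
  op15 P1: load  L0 → S/O on L0; bus (none); mem=67
  op16 P1: load  L0 → S/O on L0; bus (none); mem=67
  op17 P0: store L1 := 84 → M/I on L1; bus BusUpgr; mem=70
  op18 P1: load  L2 → O/S on L2; bus BusRd; mem=80
  op19 P1: store L3 := 25 → I/M on L3; bus BusRdX Flush; mem=29
  op20 P1: store L5 := 33 → I/M on L5; bus BusUpgr; mem=80
  op21 P1: load  L1 → O/S on L1; bus BusRd; mem=70
  op22 P1: store L5 := 90 → I/M on L5; bus (none); mem=80

memory[L1] = 70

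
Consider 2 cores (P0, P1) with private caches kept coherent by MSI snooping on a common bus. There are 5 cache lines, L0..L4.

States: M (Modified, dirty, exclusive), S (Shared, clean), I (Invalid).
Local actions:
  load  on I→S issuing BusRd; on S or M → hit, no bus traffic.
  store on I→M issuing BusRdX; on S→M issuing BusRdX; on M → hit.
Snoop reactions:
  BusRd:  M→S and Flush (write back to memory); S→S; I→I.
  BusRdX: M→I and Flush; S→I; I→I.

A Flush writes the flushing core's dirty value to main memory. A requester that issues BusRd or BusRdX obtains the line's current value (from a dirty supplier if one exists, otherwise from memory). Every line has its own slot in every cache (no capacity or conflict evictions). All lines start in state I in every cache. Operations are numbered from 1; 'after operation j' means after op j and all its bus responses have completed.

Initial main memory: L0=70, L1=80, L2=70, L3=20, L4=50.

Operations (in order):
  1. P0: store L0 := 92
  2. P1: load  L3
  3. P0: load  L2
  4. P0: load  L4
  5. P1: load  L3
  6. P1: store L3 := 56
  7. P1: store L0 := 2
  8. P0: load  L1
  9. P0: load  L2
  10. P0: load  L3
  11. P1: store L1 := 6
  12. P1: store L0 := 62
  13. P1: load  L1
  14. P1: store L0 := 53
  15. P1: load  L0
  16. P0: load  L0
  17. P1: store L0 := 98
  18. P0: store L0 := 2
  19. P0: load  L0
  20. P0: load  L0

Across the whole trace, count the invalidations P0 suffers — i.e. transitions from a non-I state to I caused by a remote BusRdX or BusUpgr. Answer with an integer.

1. P0: store L0 := 92  bus=[BusRdX]  L0: P0=M P1=I  mem[L0]=70
2. P1: load  L3  bus=[BusRd]  L3: P0=I P1=S  mem[L3]=20
3. P0: load  L2  bus=[BusRd]  L2: P0=S P1=I  mem[L2]=70
4. P0: load  L4  bus=[BusRd]  L4: P0=S P1=I  mem[L4]=50
5. P1: load  L3  bus=[-]  L3: P0=I P1=S  mem[L3]=20
6. P1: store L3 := 56  bus=[BusRdX]  L3: P0=I P1=M  mem[L3]=20
7. P1: store L0 := 2  bus=[BusRdX,Flush]  L0: P0=I P1=M  mem[L0]=92
8. P0: load  L1  bus=[BusRd]  L1: P0=S P1=I  mem[L1]=80
9. P0: load  L2  bus=[-]  L2: P0=S P1=I  mem[L2]=70
10. P0: load  L3  bus=[BusRd,Flush]  L3: P0=S P1=S  mem[L3]=56
11. P1: store L1 := 6  bus=[BusRdX]  L1: P0=I P1=M  mem[L1]=80
12. P1: store L0 := 62  bus=[-]  L0: P0=I P1=M  mem[L0]=92
13. P1: load  L1  bus=[-]  L1: P0=I P1=M  mem[L1]=80
14. P1: store L0 := 53  bus=[-]  L0: P0=I P1=M  mem[L0]=92
15. P1: load  L0  bus=[-]  L0: P0=I P1=M  mem[L0]=92
16. P0: load  L0  bus=[BusRd,Flush]  L0: P0=S P1=S  mem[L0]=53
17. P1: store L0 := 98  bus=[BusRdX]  L0: P0=I P1=M  mem[L0]=53
18. P0: store L0 := 2  bus=[BusRdX,Flush]  L0: P0=M P1=I  mem[L0]=98
19. P0: load  L0  bus=[-]  L0: P0=M P1=I  mem[L0]=98
20. P0: load  L0  bus=[-]  L0: P0=M P1=I  mem[L0]=98

invalidations = 3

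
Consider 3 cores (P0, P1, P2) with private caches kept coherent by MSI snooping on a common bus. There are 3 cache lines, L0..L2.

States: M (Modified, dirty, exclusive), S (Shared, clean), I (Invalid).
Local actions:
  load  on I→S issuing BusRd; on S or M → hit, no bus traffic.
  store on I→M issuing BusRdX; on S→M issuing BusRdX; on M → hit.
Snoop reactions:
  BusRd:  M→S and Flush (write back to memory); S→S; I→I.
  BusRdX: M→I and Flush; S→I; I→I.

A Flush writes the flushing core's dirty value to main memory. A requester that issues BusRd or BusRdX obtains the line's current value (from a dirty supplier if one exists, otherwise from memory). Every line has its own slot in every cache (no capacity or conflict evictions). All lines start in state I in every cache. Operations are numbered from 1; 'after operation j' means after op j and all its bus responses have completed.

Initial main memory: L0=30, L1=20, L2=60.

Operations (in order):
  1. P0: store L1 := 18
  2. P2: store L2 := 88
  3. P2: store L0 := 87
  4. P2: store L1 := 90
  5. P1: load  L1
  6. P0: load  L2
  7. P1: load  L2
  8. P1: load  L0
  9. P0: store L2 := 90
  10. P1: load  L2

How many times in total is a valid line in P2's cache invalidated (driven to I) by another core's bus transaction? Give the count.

step 1: P0: store L1 := 18  ⟶  MII  (L1)  txn=BusRdX  M[L1]=20
step 2: P2: store L2 := 88  ⟶  IIM  (L2)  txn=BusRdX  M[L2]=60
step 3: P2: store L0 := 87  ⟶  IIM  (L0)  txn=BusRdX  M[L0]=30
step 4: P2: store L1 := 90  ⟶  IIM  (L1)  txn=BusRdX+Flush  M[L1]=18
step 5: P1: load  L1  ⟶  ISS  (L1)  txn=BusRd+Flush  M[L1]=90
step 6: P0: load  L2  ⟶  SIS  (L2)  txn=BusRd+Flush  M[L2]=88
step 7: P1: load  L2  ⟶  SSS  (L2)  txn=BusRd  M[L2]=88
step 8: P1: load  L0  ⟶  ISS  (L0)  txn=BusRd+Flush  M[L0]=87
step 9: P0: store L2 := 90  ⟶  MII  (L2)  txn=BusRdX  M[L2]=88
step 10: P1: load  L2  ⟶  SSI  (L2)  txn=BusRd+Flush  M[L2]=90

invalidations = 1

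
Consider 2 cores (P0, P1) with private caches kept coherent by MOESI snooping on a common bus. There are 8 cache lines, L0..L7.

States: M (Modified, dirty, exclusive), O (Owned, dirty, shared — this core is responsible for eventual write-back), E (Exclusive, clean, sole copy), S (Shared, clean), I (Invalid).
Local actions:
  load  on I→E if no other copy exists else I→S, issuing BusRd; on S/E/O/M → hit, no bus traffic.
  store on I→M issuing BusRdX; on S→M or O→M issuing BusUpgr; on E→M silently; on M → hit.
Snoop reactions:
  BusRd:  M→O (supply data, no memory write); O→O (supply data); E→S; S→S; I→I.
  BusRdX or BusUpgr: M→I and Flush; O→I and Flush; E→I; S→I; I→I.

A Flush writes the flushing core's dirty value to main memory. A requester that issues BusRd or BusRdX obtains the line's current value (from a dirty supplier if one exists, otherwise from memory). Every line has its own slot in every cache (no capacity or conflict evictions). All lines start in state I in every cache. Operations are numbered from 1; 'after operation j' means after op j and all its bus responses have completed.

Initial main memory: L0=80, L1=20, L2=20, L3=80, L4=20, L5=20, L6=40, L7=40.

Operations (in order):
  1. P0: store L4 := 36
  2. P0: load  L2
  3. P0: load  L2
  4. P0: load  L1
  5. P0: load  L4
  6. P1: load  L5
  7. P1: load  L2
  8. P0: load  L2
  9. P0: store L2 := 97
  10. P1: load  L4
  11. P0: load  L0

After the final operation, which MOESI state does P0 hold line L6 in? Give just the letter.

step 1: P0: store L4 := 36  ⟶  MI  (L4)  txn=BusRdX  M[L4]=20
step 2: P0: load  L2  ⟶  EI  (L2)  txn=BusRd  M[L2]=20
step 3: P0: load  L2  ⟶  EI  (L2)  txn=∅  M[L2]=20
step 4: P0: load  L1  ⟶  EI  (L1)  txn=BusRd  M[L1]=20
step 5: P0: load  L4  ⟶  MI  (L4)  txn=∅  M[L4]=20
step 6: P1: load  L5  ⟶  IE  (L5)  txn=BusRd  M[L5]=20
step 7: P1: load  L2  ⟶  SS  (L2)  txn=BusRd  M[L2]=20
step 8: P0: load  L2  ⟶  SS  (L2)  txn=∅  M[L2]=20
step 9: P0: store L2 := 97  ⟶  MI  (L2)  txn=BusUpgr  M[L2]=20
step 10: P1: load  L4  ⟶  OS  (L4)  txn=BusRd  M[L4]=20
step 11: P0: load  L0  ⟶  EI  (L0)  txn=BusRd  M[L0]=80

state = I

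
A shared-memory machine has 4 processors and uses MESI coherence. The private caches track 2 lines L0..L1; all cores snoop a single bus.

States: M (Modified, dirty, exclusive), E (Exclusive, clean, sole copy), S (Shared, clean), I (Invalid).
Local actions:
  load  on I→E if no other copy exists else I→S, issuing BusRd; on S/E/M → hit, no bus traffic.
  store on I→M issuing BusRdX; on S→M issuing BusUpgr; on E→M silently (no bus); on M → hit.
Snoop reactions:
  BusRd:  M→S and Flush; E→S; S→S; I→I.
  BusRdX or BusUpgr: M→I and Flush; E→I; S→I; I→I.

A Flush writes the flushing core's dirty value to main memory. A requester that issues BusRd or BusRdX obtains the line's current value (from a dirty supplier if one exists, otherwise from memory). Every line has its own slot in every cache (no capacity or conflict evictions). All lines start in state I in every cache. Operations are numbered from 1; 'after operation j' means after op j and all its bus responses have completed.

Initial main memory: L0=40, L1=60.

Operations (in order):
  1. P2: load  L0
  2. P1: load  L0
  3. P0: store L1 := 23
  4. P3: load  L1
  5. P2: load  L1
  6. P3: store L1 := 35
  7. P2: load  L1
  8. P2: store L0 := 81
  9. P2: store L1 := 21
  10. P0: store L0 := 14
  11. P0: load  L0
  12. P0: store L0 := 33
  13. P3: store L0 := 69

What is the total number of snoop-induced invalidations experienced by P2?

invalidations = 2

  op1 P2: load  L0 → I/I/E/I on L0; bus BusRd; mem=40
  op2 P1: load  L0 → I/S/S/I on L0; bus BusRd; mem=40
  op3 P0: store L1 := 23 → M/I/I/I on L1; bus BusRdX; mem=60
  op4 P3: load  L1 → S/I/I/S on L1; bus BusRd Flush; mem=23
  op5 P2: load  L1 → S/I/S/S on L1; bus BusRd; mem=23
  op6 P3: store L1 := 35 → I/I/I/M on L1; bus BusUpgr; mem=23
  op7 P2: load  L1 → I/I/S/S on L1; bus BusRd Flush; mem=35
  op8 P2: store L0 := 81 → I/I/M/I on L0; bus BusUpgr; mem=40
  op9 P2: store L1 := 21 → I/I/M/I on L1; bus BusUpgr; mem=35
  op10 P0: store L0 := 14 → M/I/I/I on L0; bus BusRdX Flush; mem=81
  op11 P0: load  L0 → M/I/I/I on L0; bus (none); mem=81
  op12 P0: store L0 := 33 → M/I/I/I on L0; bus (none); mem=81
  op13 P3: store L0 := 69 → I/I/I/M on L0; bus BusRdX Flush; mem=33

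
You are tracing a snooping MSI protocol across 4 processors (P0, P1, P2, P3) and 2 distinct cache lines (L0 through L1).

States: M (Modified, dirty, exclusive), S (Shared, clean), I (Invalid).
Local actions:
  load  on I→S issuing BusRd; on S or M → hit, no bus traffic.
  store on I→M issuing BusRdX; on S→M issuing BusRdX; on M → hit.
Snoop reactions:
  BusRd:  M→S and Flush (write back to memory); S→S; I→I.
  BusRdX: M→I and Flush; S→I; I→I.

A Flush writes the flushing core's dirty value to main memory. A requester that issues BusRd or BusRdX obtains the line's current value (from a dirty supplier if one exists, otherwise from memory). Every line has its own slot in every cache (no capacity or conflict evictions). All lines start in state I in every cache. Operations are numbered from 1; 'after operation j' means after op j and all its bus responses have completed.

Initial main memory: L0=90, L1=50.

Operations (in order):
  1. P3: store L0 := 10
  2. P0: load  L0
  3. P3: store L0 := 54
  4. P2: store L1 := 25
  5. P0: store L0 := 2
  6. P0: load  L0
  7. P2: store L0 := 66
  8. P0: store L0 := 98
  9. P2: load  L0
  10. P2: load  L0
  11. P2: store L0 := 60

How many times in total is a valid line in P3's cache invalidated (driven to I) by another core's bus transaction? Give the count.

invalidations = 1

step 1: P3: store L0 := 10  ⟶  IIIM  (L0)  txn=BusRdX  M[L0]=90
step 2: P0: load  L0  ⟶  SIIS  (L0)  txn=BusRd+Flush  M[L0]=10
step 3: P3: store L0 := 54  ⟶  IIIM  (L0)  txn=BusRdX  M[L0]=10
step 4: P2: store L1 := 25  ⟶  IIMI  (L1)  txn=BusRdX  M[L1]=50
step 5: P0: store L0 := 2  ⟶  MIII  (L0)  txn=BusRdX+Flush  M[L0]=54
step 6: P0: load  L0  ⟶  MIII  (L0)  txn=∅  M[L0]=54
step 7: P2: store L0 := 66  ⟶  IIMI  (L0)  txn=BusRdX+Flush  M[L0]=2
step 8: P0: store L0 := 98  ⟶  MIII  (L0)  txn=BusRdX+Flush  M[L0]=66
step 9: P2: load  L0  ⟶  SISI  (L0)  txn=BusRd+Flush  M[L0]=98
step 10: P2: load  L0  ⟶  SISI  (L0)  txn=∅  M[L0]=98
step 11: P2: store L0 := 60  ⟶  IIMI  (L0)  txn=BusRdX  M[L0]=98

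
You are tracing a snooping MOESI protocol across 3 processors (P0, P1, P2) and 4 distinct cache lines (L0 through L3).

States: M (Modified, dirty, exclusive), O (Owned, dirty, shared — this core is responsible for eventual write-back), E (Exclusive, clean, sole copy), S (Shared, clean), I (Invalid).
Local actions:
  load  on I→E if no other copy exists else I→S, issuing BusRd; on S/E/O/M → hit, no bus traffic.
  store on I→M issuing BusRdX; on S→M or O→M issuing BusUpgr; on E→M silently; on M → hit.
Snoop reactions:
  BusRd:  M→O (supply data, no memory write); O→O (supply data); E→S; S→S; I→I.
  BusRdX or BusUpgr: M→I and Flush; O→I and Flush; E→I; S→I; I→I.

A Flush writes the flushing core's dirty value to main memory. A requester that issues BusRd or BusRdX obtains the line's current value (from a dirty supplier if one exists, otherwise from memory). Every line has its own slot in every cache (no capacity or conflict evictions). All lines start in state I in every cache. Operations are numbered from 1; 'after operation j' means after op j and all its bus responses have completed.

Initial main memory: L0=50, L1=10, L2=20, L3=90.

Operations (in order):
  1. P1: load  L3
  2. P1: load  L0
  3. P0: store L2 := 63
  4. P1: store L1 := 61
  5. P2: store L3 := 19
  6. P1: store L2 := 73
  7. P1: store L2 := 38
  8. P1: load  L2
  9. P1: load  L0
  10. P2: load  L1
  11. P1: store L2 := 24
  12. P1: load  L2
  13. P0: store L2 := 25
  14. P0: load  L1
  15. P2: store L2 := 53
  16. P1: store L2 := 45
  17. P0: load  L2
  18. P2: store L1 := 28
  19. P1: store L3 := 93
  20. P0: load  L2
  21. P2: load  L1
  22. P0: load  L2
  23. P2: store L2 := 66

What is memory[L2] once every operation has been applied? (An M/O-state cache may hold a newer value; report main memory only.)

step 1: P1: load  L3  ⟶  IEI  (L3)  txn=BusRd  M[L3]=90
step 2: P1: load  L0  ⟶  IEI  (L0)  txn=BusRd  M[L0]=50
step 3: P0: store L2 := 63  ⟶  MII  (L2)  txn=BusRdX  M[L2]=20
step 4: P1: store L1 := 61  ⟶  IMI  (L1)  txn=BusRdX  M[L1]=10
step 5: P2: store L3 := 19  ⟶  IIM  (L3)  txn=BusRdX  M[L3]=90
step 6: P1: store L2 := 73  ⟶  IMI  (L2)  txn=BusRdX+Flush  M[L2]=63
step 7: P1: store L2 := 38  ⟶  IMI  (L2)  txn=∅  M[L2]=63
step 8: P1: load  L2  ⟶  IMI  (L2)  txn=∅  M[L2]=63
step 9: P1: load  L0  ⟶  IEI  (L0)  txn=∅  M[L0]=50
step 10: P2: load  L1  ⟶  IOS  (L1)  txn=BusRd  M[L1]=10
step 11: P1: store L2 := 24  ⟶  IMI  (L2)  txn=∅  M[L2]=63
step 12: P1: load  L2  ⟶  IMI  (L2)  txn=∅  M[L2]=63
step 13: P0: store L2 := 25  ⟶  MII  (L2)  txn=BusRdX+Flush  M[L2]=24
step 14: P0: load  L1  ⟶  SOS  (L1)  txn=BusRd  M[L1]=10
step 15: P2: store L2 := 53  ⟶  IIM  (L2)  txn=BusRdX+Flush  M[L2]=25
step 16: P1: store L2 := 45  ⟶  IMI  (L2)  txn=BusRdX+Flush  M[L2]=53
step 17: P0: load  L2  ⟶  SOI  (L2)  txn=BusRd  M[L2]=53
step 18: P2: store L1 := 28  ⟶  IIM  (L1)  txn=BusUpgr+Flush  M[L1]=61
step 19: P1: store L3 := 93  ⟶  IMI  (L3)  txn=BusRdX+Flush  M[L3]=19
step 20: P0: load  L2  ⟶  SOI  (L2)  txn=∅  M[L2]=53
step 21: P2: load  L1  ⟶  IIM  (L1)  txn=∅  M[L1]=61
step 22: P0: load  L2  ⟶  SOI  (L2)  txn=∅  M[L2]=53
step 23: P2: store L2 := 66  ⟶  IIM  (L2)  txn=BusRdX+Flush  M[L2]=45

memory[L2] = 45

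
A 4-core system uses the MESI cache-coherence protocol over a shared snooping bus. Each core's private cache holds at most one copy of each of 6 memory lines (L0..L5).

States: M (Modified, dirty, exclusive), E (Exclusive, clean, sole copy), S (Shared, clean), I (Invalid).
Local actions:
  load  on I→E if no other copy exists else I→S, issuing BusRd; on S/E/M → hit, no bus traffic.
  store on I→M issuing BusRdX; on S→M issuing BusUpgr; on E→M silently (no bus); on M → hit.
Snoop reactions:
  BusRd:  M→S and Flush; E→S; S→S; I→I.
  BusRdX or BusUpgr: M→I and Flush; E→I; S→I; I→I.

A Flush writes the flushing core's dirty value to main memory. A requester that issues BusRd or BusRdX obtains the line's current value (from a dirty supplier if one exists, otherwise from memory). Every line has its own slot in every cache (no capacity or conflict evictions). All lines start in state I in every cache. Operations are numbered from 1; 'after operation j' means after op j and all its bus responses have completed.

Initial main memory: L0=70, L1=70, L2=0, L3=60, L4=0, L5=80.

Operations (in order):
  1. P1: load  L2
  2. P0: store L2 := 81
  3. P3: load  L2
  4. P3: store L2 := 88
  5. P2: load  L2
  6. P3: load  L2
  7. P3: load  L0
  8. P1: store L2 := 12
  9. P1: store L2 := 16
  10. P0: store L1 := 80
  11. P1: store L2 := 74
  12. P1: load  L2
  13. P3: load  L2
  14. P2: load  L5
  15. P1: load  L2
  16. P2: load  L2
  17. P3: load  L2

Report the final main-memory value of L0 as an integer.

  op1 P1: load  L2 → I/E/I/I on L2; bus BusRd; mem=0
  op2 P0: store L2 := 81 → M/I/I/I on L2; bus BusRdX; mem=0
  op3 P3: load  L2 → S/I/I/S on L2; bus BusRd Flush; mem=81
  op4 P3: store L2 := 88 → I/I/I/M on L2; bus BusUpgr; mem=81
  op5 P2: load  L2 → I/I/S/S on L2; bus BusRd Flush; mem=88
  op6 P3: load  L2 → I/I/S/S on L2; bus (none); mem=88
  op7 P3: load  L0 → I/I/I/E on L0; bus BusRd; mem=70
  op8 P1: store L2 := 12 → I/M/I/I on L2; bus BusRdX; mem=88
  op9 P1: store L2 := 16 → I/M/I/I on L2; bus (none); mem=88
  op10 P0: store L1 := 80 → M/I/I/I on L1; bus BusRdX; mem=70
  op11 P1: store L2 := 74 → I/M/I/I on L2; bus (none); mem=88
  op12 P1: load  L2 → I/M/I/I on L2; bus (none); mem=88
  op13 P3: load  L2 → I/S/I/S on L2; bus BusRd Flush; mem=74
  op14 P2: load  L5 → I/I/E/I on L5; bus BusRd; mem=80
  op15 P1: load  L2 → I/S/I/S on L2; bus (none); mem=74
  op16 P2: load  L2 → I/S/S/S on L2; bus BusRd; mem=74
  op17 P3: load  L2 → I/S/S/S on L2; bus (none); mem=74

memory[L0] = 70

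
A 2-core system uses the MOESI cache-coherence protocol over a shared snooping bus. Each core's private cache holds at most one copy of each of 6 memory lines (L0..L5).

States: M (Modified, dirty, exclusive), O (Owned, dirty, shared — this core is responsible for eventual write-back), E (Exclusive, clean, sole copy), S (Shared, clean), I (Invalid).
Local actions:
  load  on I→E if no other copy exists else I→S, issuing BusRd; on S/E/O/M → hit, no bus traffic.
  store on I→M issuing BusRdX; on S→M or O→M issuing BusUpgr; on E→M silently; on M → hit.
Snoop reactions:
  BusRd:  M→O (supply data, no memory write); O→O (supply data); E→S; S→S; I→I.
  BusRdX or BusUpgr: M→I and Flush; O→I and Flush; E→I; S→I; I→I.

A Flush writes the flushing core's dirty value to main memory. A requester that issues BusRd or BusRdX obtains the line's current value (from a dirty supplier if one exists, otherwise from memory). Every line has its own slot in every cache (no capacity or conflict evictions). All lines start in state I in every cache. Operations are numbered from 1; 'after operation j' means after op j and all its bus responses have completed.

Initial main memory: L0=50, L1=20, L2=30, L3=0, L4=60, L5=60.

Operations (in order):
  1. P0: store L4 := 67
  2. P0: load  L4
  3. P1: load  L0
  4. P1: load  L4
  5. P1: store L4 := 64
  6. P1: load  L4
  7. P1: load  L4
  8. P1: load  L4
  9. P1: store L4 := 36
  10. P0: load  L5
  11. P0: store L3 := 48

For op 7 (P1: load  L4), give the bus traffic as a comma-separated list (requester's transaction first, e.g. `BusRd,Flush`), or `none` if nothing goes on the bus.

bus = none

[1] P0: store L4 := 67 | P0:M(67), P1:I | bus: BusRdX
[2] P0: load  L4 | P0:M(67), P1:I | bus: none
[3] P1: load  L0 | P0:I, P1:E(50) | bus: BusRd
[4] P1: load  L4 | P0:O(67), P1:S(67) | bus: BusRd
[5] P1: store L4 := 64 | P0:I, P1:M(64) | bus: BusUpgr,Flush
[6] P1: load  L4 | P0:I, P1:M(64) | bus: none
[7] P1: load  L4 | P0:I, P1:M(64) | bus: none
[8] P1: load  L4 | P0:I, P1:M(64) | bus: none
[9] P1: store L4 := 36 | P0:I, P1:M(36) | bus: none
[10] P0: load  L5 | P0:E(60), P1:I | bus: BusRd
[11] P0: store L3 := 48 | P0:M(48), P1:I | bus: BusRdX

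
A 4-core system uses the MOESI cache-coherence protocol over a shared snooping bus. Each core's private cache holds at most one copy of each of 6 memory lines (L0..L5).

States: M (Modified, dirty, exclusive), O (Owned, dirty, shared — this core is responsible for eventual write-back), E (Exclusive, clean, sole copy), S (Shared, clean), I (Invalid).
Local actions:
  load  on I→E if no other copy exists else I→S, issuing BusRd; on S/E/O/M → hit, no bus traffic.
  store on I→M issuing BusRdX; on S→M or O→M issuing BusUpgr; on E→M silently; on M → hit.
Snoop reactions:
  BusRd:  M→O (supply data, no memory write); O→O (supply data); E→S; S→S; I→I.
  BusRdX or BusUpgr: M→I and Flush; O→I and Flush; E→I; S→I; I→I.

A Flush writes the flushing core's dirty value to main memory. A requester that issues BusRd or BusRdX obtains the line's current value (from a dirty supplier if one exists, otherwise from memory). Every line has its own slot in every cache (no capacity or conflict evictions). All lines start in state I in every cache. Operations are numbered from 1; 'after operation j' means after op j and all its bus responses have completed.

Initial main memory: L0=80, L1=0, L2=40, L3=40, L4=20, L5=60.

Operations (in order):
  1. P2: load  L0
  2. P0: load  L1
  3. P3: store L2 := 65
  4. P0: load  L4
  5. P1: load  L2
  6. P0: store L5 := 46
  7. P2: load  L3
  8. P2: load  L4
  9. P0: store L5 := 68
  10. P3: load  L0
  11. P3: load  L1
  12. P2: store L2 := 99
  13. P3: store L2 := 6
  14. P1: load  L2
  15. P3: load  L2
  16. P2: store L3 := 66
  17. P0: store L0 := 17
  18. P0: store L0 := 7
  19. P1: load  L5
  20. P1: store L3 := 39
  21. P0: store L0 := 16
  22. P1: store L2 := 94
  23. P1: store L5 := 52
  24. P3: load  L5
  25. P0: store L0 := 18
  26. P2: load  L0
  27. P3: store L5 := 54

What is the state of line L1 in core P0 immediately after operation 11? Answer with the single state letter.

state = S

1. P2: load  L0  bus=[BusRd]  L0: P0=I P1=I P2=E P3=I  mem[L0]=80
2. P0: load  L1  bus=[BusRd]  L1: P0=E P1=I P2=I P3=I  mem[L1]=0
3. P3: store L2 := 65  bus=[BusRdX]  L2: P0=I P1=I P2=I P3=M  mem[L2]=40
4. P0: load  L4  bus=[BusRd]  L4: P0=E P1=I P2=I P3=I  mem[L4]=20
5. P1: load  L2  bus=[BusRd]  L2: P0=I P1=S P2=I P3=O  mem[L2]=40
6. P0: store L5 := 46  bus=[BusRdX]  L5: P0=M P1=I P2=I P3=I  mem[L5]=60
7. P2: load  L3  bus=[BusRd]  L3: P0=I P1=I P2=E P3=I  mem[L3]=40
8. P2: load  L4  bus=[BusRd]  L4: P0=S P1=I P2=S P3=I  mem[L4]=20
9. P0: store L5 := 68  bus=[-]  L5: P0=M P1=I P2=I P3=I  mem[L5]=60
10. P3: load  L0  bus=[BusRd]  L0: P0=I P1=I P2=S P3=S  mem[L0]=80
11. P3: load  L1  bus=[BusRd]  L1: P0=S P1=I P2=I P3=S  mem[L1]=0
12. P2: store L2 := 99  bus=[BusRdX,Flush]  L2: P0=I P1=I P2=M P3=I  mem[L2]=65
13. P3: store L2 := 6  bus=[BusRdX,Flush]  L2: P0=I P1=I P2=I P3=M  mem[L2]=99
14. P1: load  L2  bus=[BusRd]  L2: P0=I P1=S P2=I P3=O  mem[L2]=99
15. P3: load  L2  bus=[-]  L2: P0=I P1=S P2=I P3=O  mem[L2]=99
16. P2: store L3 := 66  bus=[-]  L3: P0=I P1=I P2=M P3=I  mem[L3]=40
17. P0: store L0 := 17  bus=[BusRdX]  L0: P0=M P1=I P2=I P3=I  mem[L0]=80
18. P0: store L0 := 7  bus=[-]  L0: P0=M P1=I P2=I P3=I  mem[L0]=80
19. P1: load  L5  bus=[BusRd]  L5: P0=O P1=S P2=I P3=I  mem[L5]=60
20. P1: store L3 := 39  bus=[BusRdX,Flush]  L3: P0=I P1=M P2=I P3=I  mem[L3]=66
21. P0: store L0 := 16  bus=[-]  L0: P0=M P1=I P2=I P3=I  mem[L0]=80
22. P1: store L2 := 94  bus=[BusUpgr,Flush]  L2: P0=I P1=M P2=I P3=I  mem[L2]=6
23. P1: store L5 := 52  bus=[BusUpgr,Flush]  L5: P0=I P1=M P2=I P3=I  mem[L5]=68
24. P3: load  L5  bus=[BusRd]  L5: P0=I P1=O P2=I P3=S  mem[L5]=68
25. P0: store L0 := 18  bus=[-]  L0: P0=M P1=I P2=I P3=I  mem[L0]=80
26. P2: load  L0  bus=[BusRd]  L0: P0=O P1=I P2=S P3=I  mem[L0]=80
27. P3: store L5 := 54  bus=[BusUpgr,Flush]  L5: P0=I P1=I P2=I P3=M  mem[L5]=52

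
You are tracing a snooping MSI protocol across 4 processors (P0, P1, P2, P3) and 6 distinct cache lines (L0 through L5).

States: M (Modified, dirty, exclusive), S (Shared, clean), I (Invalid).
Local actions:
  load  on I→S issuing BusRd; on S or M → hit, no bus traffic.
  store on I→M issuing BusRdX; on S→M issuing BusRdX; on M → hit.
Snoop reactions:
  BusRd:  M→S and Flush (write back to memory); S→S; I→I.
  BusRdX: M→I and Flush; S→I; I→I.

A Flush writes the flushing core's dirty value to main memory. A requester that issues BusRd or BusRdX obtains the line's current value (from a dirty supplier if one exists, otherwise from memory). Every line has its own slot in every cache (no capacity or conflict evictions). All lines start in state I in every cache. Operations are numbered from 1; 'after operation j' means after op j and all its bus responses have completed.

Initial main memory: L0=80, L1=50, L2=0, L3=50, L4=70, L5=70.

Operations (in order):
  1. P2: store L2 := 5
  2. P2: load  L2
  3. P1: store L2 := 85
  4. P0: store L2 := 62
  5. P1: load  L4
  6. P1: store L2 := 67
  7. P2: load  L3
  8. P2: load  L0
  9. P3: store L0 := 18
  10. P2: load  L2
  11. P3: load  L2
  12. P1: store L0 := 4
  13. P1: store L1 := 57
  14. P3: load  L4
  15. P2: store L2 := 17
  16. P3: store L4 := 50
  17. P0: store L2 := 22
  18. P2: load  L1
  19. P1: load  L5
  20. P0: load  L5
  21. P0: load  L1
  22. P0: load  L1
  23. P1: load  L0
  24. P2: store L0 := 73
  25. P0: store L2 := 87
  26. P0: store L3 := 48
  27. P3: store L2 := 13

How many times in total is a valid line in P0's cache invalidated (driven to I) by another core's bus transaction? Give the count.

invalidations = 2

[1] P2: store L2 := 5 | P0:I, P1:I, P2:M(5), P3:I | bus: BusRdX
[2] P2: load  L2 | P0:I, P1:I, P2:M(5), P3:I | bus: none
[3] P1: store L2 := 85 | P0:I, P1:M(85), P2:I, P3:I | bus: BusRdX,Flush
[4] P0: store L2 := 62 | P0:M(62), P1:I, P2:I, P3:I | bus: BusRdX,Flush
[5] P1: load  L4 | P0:I, P1:S(70), P2:I, P3:I | bus: BusRd
[6] P1: store L2 := 67 | P0:I, P1:M(67), P2:I, P3:I | bus: BusRdX,Flush
[7] P2: load  L3 | P0:I, P1:I, P2:S(50), P3:I | bus: BusRd
[8] P2: load  L0 | P0:I, P1:I, P2:S(80), P3:I | bus: BusRd
[9] P3: store L0 := 18 | P0:I, P1:I, P2:I, P3:M(18) | bus: BusRdX
[10] P2: load  L2 | P0:I, P1:S(67), P2:S(67), P3:I | bus: BusRd,Flush
[11] P3: load  L2 | P0:I, P1:S(67), P2:S(67), P3:S(67) | bus: BusRd
[12] P1: store L0 := 4 | P0:I, P1:M(4), P2:I, P3:I | bus: BusRdX,Flush
[13] P1: store L1 := 57 | P0:I, P1:M(57), P2:I, P3:I | bus: BusRdX
[14] P3: load  L4 | P0:I, P1:S(70), P2:I, P3:S(70) | bus: BusRd
[15] P2: store L2 := 17 | P0:I, P1:I, P2:M(17), P3:I | bus: BusRdX
[16] P3: store L4 := 50 | P0:I, P1:I, P2:I, P3:M(50) | bus: BusRdX
[17] P0: store L2 := 22 | P0:M(22), P1:I, P2:I, P3:I | bus: BusRdX,Flush
[18] P2: load  L1 | P0:I, P1:S(57), P2:S(57), P3:I | bus: BusRd,Flush
[19] P1: load  L5 | P0:I, P1:S(70), P2:I, P3:I | bus: BusRd
[20] P0: load  L5 | P0:S(70), P1:S(70), P2:I, P3:I | bus: BusRd
[21] P0: load  L1 | P0:S(57), P1:S(57), P2:S(57), P3:I | bus: BusRd
[22] P0: load  L1 | P0:S(57), P1:S(57), P2:S(57), P3:I | bus: none
[23] P1: load  L0 | P0:I, P1:M(4), P2:I, P3:I | bus: none
[24] P2: store L0 := 73 | P0:I, P1:I, P2:M(73), P3:I | bus: BusRdX,Flush
[25] P0: store L2 := 87 | P0:M(87), P1:I, P2:I, P3:I | bus: none
[26] P0: store L3 := 48 | P0:M(48), P1:I, P2:I, P3:I | bus: BusRdX
[27] P3: store L2 := 13 | P0:I, P1:I, P2:I, P3:M(13) | bus: BusRdX,Flush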